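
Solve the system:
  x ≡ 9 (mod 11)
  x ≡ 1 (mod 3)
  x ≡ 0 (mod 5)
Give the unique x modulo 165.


Moduli 11, 3, 5 are pairwise coprime; by CRT there is a unique solution modulo M = 11 · 3 · 5 = 165.
Solve pairwise, accumulating the modulus:
  Start with x ≡ 9 (mod 11).
  Combine with x ≡ 1 (mod 3): since gcd(11, 3) = 1, we get a unique residue mod 33.
    Write x = 9 + 11·t and substitute into x ≡ 1 (mod 3): 11·t ≡ 1 − 9 = -8 (mod 3).
    Reduce coefficients mod 3: 2·t ≡ 1 (mod 3).
    The inverse of 2 mod 3 is 2 (since 2·2 = 4 = 1·3 + 1), so t ≡ 2·1 = 2 ≡ 2 (mod 3).
    Then x = 9 + 11·2 = 31, valid modulo lcm(11, 3) = 33: x ≡ 31 (mod 33).
  Combine with x ≡ 0 (mod 5): since gcd(33, 5) = 1, we get a unique residue mod 165.
    Write x = 31 + 33·t and substitute into x ≡ 0 (mod 5): 33·t ≡ 0 − 31 = -31 (mod 5).
    Reduce coefficients mod 5: 3·t ≡ 4 (mod 5).
    The inverse of 3 mod 5 is 2 (since 3·2 = 6 = 1·5 + 1), so t ≡ 2·4 = 8 ≡ 3 (mod 5).
    Then x = 31 + 33·3 = 130, valid modulo lcm(33, 5) = 165: x ≡ 130 (mod 165).
Verify: 130 mod 11 = 9 ✓, 130 mod 3 = 1 ✓, 130 mod 5 = 0 ✓.

x ≡ 130 (mod 165).


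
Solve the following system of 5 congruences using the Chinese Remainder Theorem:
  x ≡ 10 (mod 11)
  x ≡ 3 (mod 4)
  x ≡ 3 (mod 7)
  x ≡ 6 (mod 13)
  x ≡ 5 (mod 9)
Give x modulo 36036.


Product of moduli M = 11 · 4 · 7 · 13 · 9 = 36036.
Merge one congruence at a time:
  Start: x ≡ 10 (mod 11).
  Combine with x ≡ 3 (mod 4); new modulus lcm = 44.
    Write x = 10 + 11·t and substitute into x ≡ 3 (mod 4): 11·t ≡ 3 − 10 = -7 (mod 4).
    Reduce coefficients mod 4: 3·t ≡ 1 (mod 4).
    The inverse of 3 mod 4 is 3 (since 3·3 = 9 = 2·4 + 1), so t ≡ 3·1 = 3 ≡ 3 (mod 4).
    Then x = 10 + 11·3 = 43, valid modulo lcm(11, 4) = 44: x ≡ 43 (mod 44).
  Combine with x ≡ 3 (mod 7); new modulus lcm = 308.
    Write x = 43 + 44·t and substitute into x ≡ 3 (mod 7): 44·t ≡ 3 − 43 = -40 (mod 7).
    Reduce coefficients mod 7: 2·t ≡ 2 (mod 7).
    The inverse of 2 mod 7 is 4 (since 2·4 = 8 = 1·7 + 1), so t ≡ 4·2 = 8 ≡ 1 (mod 7).
    Then x = 43 + 44·1 = 87, valid modulo lcm(44, 7) = 308: x ≡ 87 (mod 308).
  Combine with x ≡ 6 (mod 13); new modulus lcm = 4004.
    Write x = 87 + 308·t and substitute into x ≡ 6 (mod 13): 308·t ≡ 6 − 87 = -81 (mod 13).
    Reduce coefficients mod 13: 9·t ≡ 10 (mod 13).
    The inverse of 9 mod 13 is 3 (since 9·3 = 27 = 2·13 + 1), so t ≡ 3·10 = 30 ≡ 4 (mod 13).
    Then x = 87 + 308·4 = 1319, valid modulo lcm(308, 13) = 4004: x ≡ 1319 (mod 4004).
  Combine with x ≡ 5 (mod 9); new modulus lcm = 36036.
    Write x = 1319 + 4004·t and substitute into x ≡ 5 (mod 9): 4004·t ≡ 5 − 1319 = -1314 (mod 9).
    Reduce coefficients mod 9: 8·t ≡ 0 (mod 9).
    The inverse of 8 mod 9 is 8 (since 8·8 = 64 = 7·9 + 1), so t ≡ 8·0 = 0 ≡ 0 (mod 9).
    Then x = 1319 + 4004·0 = 1319, valid modulo lcm(4004, 9) = 36036: x ≡ 1319 (mod 36036).
Verify against each original: 1319 mod 11 = 10, 1319 mod 4 = 3, 1319 mod 7 = 3, 1319 mod 13 = 6, 1319 mod 9 = 5.

x ≡ 1319 (mod 36036).


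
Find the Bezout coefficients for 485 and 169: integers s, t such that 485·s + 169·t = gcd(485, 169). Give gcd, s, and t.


Euclidean algorithm on (485, 169) — divide until remainder is 0:
  485 = 2 · 169 + 147
  169 = 1 · 147 + 22
  147 = 6 · 22 + 15
  22 = 1 · 15 + 7
  15 = 2 · 7 + 1
  7 = 7 · 1 + 0
gcd(485, 169) = 1.
Track Bezout coefficients alongside the remainders: start with r₀ = 485 = a·1 + b·0 (s = 1, t = 0) and r₁ = 169 = a·0 + b·1 (s = 0, t = 1); each new remainder r_{k+1} = r_{k-1} − q_k·r_k inherits s_{k+1} = s_{k-1} − q_k·s_k, t_{k+1} = t_{k-1} − q_k·t_k, so r_k = a·s_k + b·t_k at every step:
  q = 2: r = 147, s = 1 − 2·0 = 1, t = 0 − 2·1 = -2  (check: 485·1 + 169·(-2) = 147)
  q = 1: r = 22, s = 0 − 1·1 = -1, t = 1 − 1·(-2) = 3  (check: 485·(-1) + 169·3 = 22)
  q = 6: r = 15, s = 1 − 6·(-1) = 7, t = -2 − 6·3 = -20  (check: 485·7 + 169·(-20) = 15)
  q = 1: r = 7, s = -1 − 1·7 = -8, t = 3 − 1·(-20) = 23  (check: 485·(-8) + 169·23 = 7)
  q = 2: r = 1, s = 7 − 2·(-8) = 23, t = -20 − 2·23 = -66  (check: 485·23 + 169·(-66) = 1)
The row with r = 1 (the gcd) gives the Bezout coefficients s = 23, t = -66.
Result: 485 · (23) + 169 · (-66) = 1.

gcd(485, 169) = 1; s = 23, t = -66 (check: 485·23 + 169·(-66) = 1).


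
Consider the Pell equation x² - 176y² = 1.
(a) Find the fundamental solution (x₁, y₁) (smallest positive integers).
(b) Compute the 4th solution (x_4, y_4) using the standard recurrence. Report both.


Step 1: Find the fundamental solution (x₁, y₁) of x² - 176y² = 1.
  Expand √176 as a continued fraction. a₀ = ⌊√176⌋ = 13; iterate m_{k+1} = d_k·a_k − m_k, d_{k+1} = (176 − m_{k+1}²)/d_k, a_{k+1} = ⌊(a₀ + m_{k+1})/d_{k+1}⌋ (starting m₀ = 0, d₀ = 1), with convergents p_k = a_k·p_{k-1} + p_{k-2}, q_k = a_k·q_{k-1} + q_{k-2} (p₋₁ = 1, q₋₁ = 0):
  k = 0: a₀ = 13; p₀/q₀ = 13/1; p₀² − 176·q₀² = 169 − 176 = -7.
  k = 1: m = 13, d = 7, a = ⌊(13 + 13)/7⌋ = 3; p/q = (3·13 + 1)/(3·1 + 0) = 40/3; p² − 176·q² = 1600 − 1584 = 16.
  k = 2: m = 8, d = 16, a = ⌊(13 + 8)/16⌋ = 1; p/q = (1·40 + 13)/(1·3 + 1) = 53/4; p² − 176·q² = 2809 − 2816 = -7.
  k = 3: m = 8, d = 7, a = ⌊(13 + 8)/7⌋ = 3; p/q = (3·53 + 40)/(3·4 + 3) = 199/15; p² − 176·q² = 39601 − 39600 = 1.
  The first convergent with p² − 176·q² = 1 gives the fundamental solution (x₁, y₁) = (199, 15).
Step 2: Apply the recurrence (x_{n+1}, y_{n+1}) = (x₁x_n + 176y₁y_n, x₁y_n + y₁x_n) repeatedly.
  From (x_1, y_1) = (199, 15): x_2 = 199·199 + 176·15·15 = 79201; y_2 = 199·15 + 15·199 = 5970.
  From (x_2, y_2) = (79201, 5970): x_3 = 199·79201 + 176·15·5970 = 31521799; y_3 = 199·5970 + 15·79201 = 2376045.
  From (x_3, y_3) = (31521799, 2376045): x_4 = 199·31521799 + 176·15·2376045 = 12545596801; y_4 = 199·2376045 + 15·31521799 = 945659940.
Step 3: Verify x_4² - 176·y_4² = 157391999093261433601 - 157391999093261433600 = 1 (should be 1). ✓

(x_1, y_1) = (199, 15); (x_4, y_4) = (12545596801, 945659940).


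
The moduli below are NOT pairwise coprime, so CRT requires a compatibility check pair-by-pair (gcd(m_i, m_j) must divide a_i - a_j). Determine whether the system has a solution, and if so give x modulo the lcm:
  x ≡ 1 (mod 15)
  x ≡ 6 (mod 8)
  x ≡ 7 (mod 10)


Moduli 15, 8, 10 are not pairwise coprime, so CRT works modulo lcm(m_i) when all pairwise compatibility conditions hold.
Pairwise compatibility: gcd(m_i, m_j) must divide a_i - a_j for every pair.
Merge one congruence at a time:
  Start: x ≡ 1 (mod 15).
  Combine with x ≡ 6 (mod 8): gcd(15, 8) = 1; 6 - 1 = 5, which IS divisible by 1, so compatible.
    Write x = 1 + 15·t and substitute into x ≡ 6 (mod 8): 15·t ≡ 6 − 1 = 5 (mod 8).
    Reduce coefficients mod 8: 7·t ≡ 5 (mod 8).
    The inverse of 7 mod 8 is 7 (since 7·7 = 49 = 6·8 + 1), so t ≡ 7·5 = 35 ≡ 3 (mod 8).
    Then x = 1 + 15·3 = 46, valid modulo lcm(15, 8) = 120: x ≡ 46 (mod 120).
  Combine with x ≡ 7 (mod 10): gcd(120, 10) = 10, and 7 - 46 = -39 is NOT divisible by 10.
    ⇒ system is inconsistent (no integer solution).

No solution (the system is inconsistent).


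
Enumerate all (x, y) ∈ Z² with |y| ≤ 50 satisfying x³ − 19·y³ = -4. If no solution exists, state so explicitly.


The equation is x³ - 19y³ = -4. For fixed y, x³ = 19·y³ − 4, so a solution requires the RHS to be a perfect cube.
Strategy: iterate y from -50 to 50, compute RHS = 19·y³ − 4, and check whether it is a (positive or negative) perfect cube.
Check small values of y:
  y = 0: RHS = -4 is not a perfect cube.
  y = 1: RHS = 15 is not a perfect cube.
  y = -1: RHS = -23 is not a perfect cube.
  y = 2: RHS = 148 is not a perfect cube.
  y = -2: RHS = -156 is not a perfect cube.
  y = 3: RHS = 509 is not a perfect cube.
  y = -3: RHS = -517 is not a perfect cube.
Continuing the search up to |y| = 50 finds no solutions either.
No (x, y) in the scanned range satisfies the equation.

No integer solutions with |y| ≤ 50.


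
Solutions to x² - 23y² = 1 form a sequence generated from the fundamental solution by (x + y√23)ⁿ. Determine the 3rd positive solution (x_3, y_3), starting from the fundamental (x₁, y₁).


Step 1: Find the fundamental solution (x₁, y₁) of x² - 23y² = 1.
  Expand √23 as a continued fraction. a₀ = ⌊√23⌋ = 4; iterate m_{k+1} = d_k·a_k − m_k, d_{k+1} = (23 − m_{k+1}²)/d_k, a_{k+1} = ⌊(a₀ + m_{k+1})/d_{k+1}⌋ (starting m₀ = 0, d₀ = 1), with convergents p_k = a_k·p_{k-1} + p_{k-2}, q_k = a_k·q_{k-1} + q_{k-2} (p₋₁ = 1, q₋₁ = 0):
  k = 0: a₀ = 4; p₀/q₀ = 4/1; p₀² − 23·q₀² = 16 − 23 = -7.
  k = 1: m = 4, d = 7, a = ⌊(4 + 4)/7⌋ = 1; p/q = (1·4 + 1)/(1·1 + 0) = 5/1; p² − 23·q² = 25 − 23 = 2.
  k = 2: m = 3, d = 2, a = ⌊(4 + 3)/2⌋ = 3; p/q = (3·5 + 4)/(3·1 + 1) = 19/4; p² − 23·q² = 361 − 368 = -7.
  k = 3: m = 3, d = 7, a = ⌊(4 + 3)/7⌋ = 1; p/q = (1·19 + 5)/(1·4 + 1) = 24/5; p² − 23·q² = 576 − 575 = 1.
  The first convergent with p² − 23·q² = 1 gives the fundamental solution (x₁, y₁) = (24, 5).
Step 2: Apply the recurrence (x_{n+1}, y_{n+1}) = (x₁x_n + 23y₁y_n, x₁y_n + y₁x_n) repeatedly.
  From (x_1, y_1) = (24, 5): x_2 = 24·24 + 23·5·5 = 1151; y_2 = 24·5 + 5·24 = 240.
  From (x_2, y_2) = (1151, 240): x_3 = 24·1151 + 23·5·240 = 55224; y_3 = 24·240 + 5·1151 = 11515.
Step 3: Verify x_3² - 23·y_3² = 3049690176 - 3049690175 = 1 (should be 1). ✓

(x_1, y_1) = (24, 5); (x_3, y_3) = (55224, 11515).


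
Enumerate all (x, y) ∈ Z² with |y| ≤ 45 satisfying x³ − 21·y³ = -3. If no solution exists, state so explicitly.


The equation is x³ - 21y³ = -3. For fixed y, x³ = 21·y³ − 3, so a solution requires the RHS to be a perfect cube.
Strategy: iterate y from -45 to 45, compute RHS = 21·y³ − 3, and check whether it is a (positive or negative) perfect cube.
Check small values of y:
  y = 0: RHS = -3 is not a perfect cube.
  y = 1: RHS = 18 is not a perfect cube.
  y = -1: RHS = -24 is not a perfect cube.
  y = 2: RHS = 165 is not a perfect cube.
  y = -2: RHS = -171 is not a perfect cube.
  y = 3: RHS = 564 is not a perfect cube.
  y = -3: RHS = -570 is not a perfect cube.
Continuing the search up to |y| = 45 finds no solutions either.
No (x, y) in the scanned range satisfies the equation.

No integer solutions with |y| ≤ 45.


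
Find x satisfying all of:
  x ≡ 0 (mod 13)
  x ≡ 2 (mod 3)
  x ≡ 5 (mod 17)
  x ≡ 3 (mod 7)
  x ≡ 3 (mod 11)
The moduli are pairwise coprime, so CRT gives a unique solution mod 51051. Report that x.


Product of moduli M = 13 · 3 · 17 · 7 · 11 = 51051.
Merge one congruence at a time:
  Start: x ≡ 0 (mod 13).
  Combine with x ≡ 2 (mod 3); new modulus lcm = 39.
    Write x = 0 + 13·t and substitute into x ≡ 2 (mod 3): 13·t ≡ 2 − 0 = 2 (mod 3).
    Reduce coefficients mod 3: 1·t ≡ 2 (mod 3).
    So t ≡ 2 (mod 3).
    Then x = 0 + 13·2 = 26, valid modulo lcm(13, 3) = 39: x ≡ 26 (mod 39).
  Combine with x ≡ 5 (mod 17); new modulus lcm = 663.
    Write x = 26 + 39·t and substitute into x ≡ 5 (mod 17): 39·t ≡ 5 − 26 = -21 (mod 17).
    Reduce coefficients mod 17: 5·t ≡ 13 (mod 17).
    The inverse of 5 mod 17 is 7 (since 5·7 = 35 = 2·17 + 1), so t ≡ 7·13 = 91 ≡ 6 (mod 17).
    Then x = 26 + 39·6 = 260, valid modulo lcm(39, 17) = 663: x ≡ 260 (mod 663).
  Combine with x ≡ 3 (mod 7); new modulus lcm = 4641.
    Write x = 260 + 663·t and substitute into x ≡ 3 (mod 7): 663·t ≡ 3 − 260 = -257 (mod 7).
    Reduce coefficients mod 7: 5·t ≡ 2 (mod 7).
    The inverse of 5 mod 7 is 3 (since 5·3 = 15 = 2·7 + 1), so t ≡ 3·2 = 6 ≡ 6 (mod 7).
    Then x = 260 + 663·6 = 4238, valid modulo lcm(663, 7) = 4641: x ≡ 4238 (mod 4641).
  Combine with x ≡ 3 (mod 11); new modulus lcm = 51051.
    Write x = 4238 + 4641·t and substitute into x ≡ 3 (mod 11): 4641·t ≡ 3 − 4238 = -4235 (mod 11).
    Reduce coefficients mod 11: 10·t ≡ 0 (mod 11).
    The inverse of 10 mod 11 is 10 (since 10·10 = 100 = 9·11 + 1), so t ≡ 10·0 = 0 ≡ 0 (mod 11).
    Then x = 4238 + 4641·0 = 4238, valid modulo lcm(4641, 11) = 51051: x ≡ 4238 (mod 51051).
Verify against each original: 4238 mod 13 = 0, 4238 mod 3 = 2, 4238 mod 17 = 5, 4238 mod 7 = 3, 4238 mod 11 = 3.

x ≡ 4238 (mod 51051).


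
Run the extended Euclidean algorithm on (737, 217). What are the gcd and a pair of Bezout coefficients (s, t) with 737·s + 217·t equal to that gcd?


Euclidean algorithm on (737, 217) — divide until remainder is 0:
  737 = 3 · 217 + 86
  217 = 2 · 86 + 45
  86 = 1 · 45 + 41
  45 = 1 · 41 + 4
  41 = 10 · 4 + 1
  4 = 4 · 1 + 0
gcd(737, 217) = 1.
Track Bezout coefficients alongside the remainders: start with r₀ = 737 = a·1 + b·0 (s = 1, t = 0) and r₁ = 217 = a·0 + b·1 (s = 0, t = 1); each new remainder r_{k+1} = r_{k-1} − q_k·r_k inherits s_{k+1} = s_{k-1} − q_k·s_k, t_{k+1} = t_{k-1} − q_k·t_k, so r_k = a·s_k + b·t_k at every step:
  q = 3: r = 86, s = 1 − 3·0 = 1, t = 0 − 3·1 = -3  (check: 737·1 + 217·(-3) = 86)
  q = 2: r = 45, s = 0 − 2·1 = -2, t = 1 − 2·(-3) = 7  (check: 737·(-2) + 217·7 = 45)
  q = 1: r = 41, s = 1 − 1·(-2) = 3, t = -3 − 1·7 = -10  (check: 737·3 + 217·(-10) = 41)
  q = 1: r = 4, s = -2 − 1·3 = -5, t = 7 − 1·(-10) = 17  (check: 737·(-5) + 217·17 = 4)
  q = 10: r = 1, s = 3 − 10·(-5) = 53, t = -10 − 10·17 = -180  (check: 737·53 + 217·(-180) = 1)
The row with r = 1 (the gcd) gives the Bezout coefficients s = 53, t = -180.
Result: 737 · (53) + 217 · (-180) = 1.

gcd(737, 217) = 1; s = 53, t = -180 (check: 737·53 + 217·(-180) = 1).


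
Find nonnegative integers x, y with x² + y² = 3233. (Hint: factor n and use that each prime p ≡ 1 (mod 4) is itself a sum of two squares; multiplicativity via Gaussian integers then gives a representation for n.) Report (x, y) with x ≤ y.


Step 1: Factor n = 3233 = 53 · 61.
Step 2: Check the mod-4 condition on each prime factor: 53 ≡ 1 (mod 4), exponent 1; 61 ≡ 1 (mod 4), exponent 1.
All primes ≡ 3 (mod 4) appear to even exponent (or don't appear), so by the two-squares theorem n IS expressible as a sum of two squares.
Step 3: Build a representation. Here n = 53 · 61 is a product of primes ≡ 1 (mod 4). Each prime p ≡ 1 (mod 4) is itself a sum of two squares; find a² by testing p − a² for a perfect square:
  53: 53 − 1² = 52, 53 − 2² = 49 = 7² ⇒ 53 = 2² + 7².
  61: 61 − 1² = 60, 61 − 2² = 57, 61 − 3² = 52, 61 − 4² = 45, 61 − 5² = 36 = 6² ⇒ 61 = 5² + 6².
  Combine using the Brahmagupta–Fibonacci identity (a² + b²)(c² + d²) = (ac − bd)² + (ad + bc)² = (ac + bd)² + (ad − bc)²:
  53 · 61 = 3233: from (2² + 7²)(5² + 6²), take (2·5 − 7·6, 2·6 + 7·5) = (10 − 42, 12 + 35) = (-32, 47); dropping signs (only squares matter) gives (32, 47); check 32² + 47² = 1024 + 2209 = 3233 ✓.
Step 4: Order so x ≤ y and verify: 32² + 47² = 1024 + 2209 = 3233 = n. ✓

n = 3233 = 32² + 47² (one valid representation with x ≤ y).


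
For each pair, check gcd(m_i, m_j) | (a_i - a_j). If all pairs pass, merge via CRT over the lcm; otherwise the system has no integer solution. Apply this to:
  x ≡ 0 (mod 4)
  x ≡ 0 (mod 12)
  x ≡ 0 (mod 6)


Moduli 4, 12, 6 are not pairwise coprime, so CRT works modulo lcm(m_i) when all pairwise compatibility conditions hold.
Pairwise compatibility: gcd(m_i, m_j) must divide a_i - a_j for every pair.
Merge one congruence at a time:
  Start: x ≡ 0 (mod 4).
  Combine with x ≡ 0 (mod 12): gcd(4, 12) = 4; 0 - 0 = 0, which IS divisible by 4, so compatible.
    Write x = 0 + 4·t and substitute into x ≡ 0 (mod 12): 4·t ≡ 0 − 0 = 0 (mod 12).
    Divide the congruence (and modulus) by g = 4: 1·t ≡ 0 (mod 3).
    So t ≡ 0 (mod 3).
    Then x = 0 + 4·0 = 0, valid modulo lcm(4, 12) = 12: x ≡ 0 (mod 12).
  Combine with x ≡ 0 (mod 6): gcd(12, 6) = 6; 0 - 0 = 0, which IS divisible by 6, so compatible.
    Write x = 0 + 12·t and substitute into x ≡ 0 (mod 6): 12·t ≡ 0 − 0 = 0 (mod 6).
    Divide the congruence (and modulus) by g = 6: 2·t ≡ 0 (mod 1).
    Modulo 1 every t works; take t = 0.
    Then x = 0 + 12·0 = 0, valid modulo lcm(12, 6) = 12: x ≡ 0 (mod 12).
Verify: 0 mod 4 = 0, 0 mod 12 = 0, 0 mod 6 = 0.

x ≡ 0 (mod 12).


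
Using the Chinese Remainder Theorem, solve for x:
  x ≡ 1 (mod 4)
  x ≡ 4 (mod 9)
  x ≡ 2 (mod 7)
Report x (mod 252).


Moduli 4, 9, 7 are pairwise coprime; by CRT there is a unique solution modulo M = 4 · 9 · 7 = 252.
Solve pairwise, accumulating the modulus:
  Start with x ≡ 1 (mod 4).
  Combine with x ≡ 4 (mod 9): since gcd(4, 9) = 1, we get a unique residue mod 36.
    Write x = 1 + 4·t and substitute into x ≡ 4 (mod 9): 4·t ≡ 4 − 1 = 3 (mod 9).
    The inverse of 4 mod 9 is 7 (since 4·7 = 28 = 3·9 + 1), so t ≡ 7·3 = 21 ≡ 3 (mod 9).
    Then x = 1 + 4·3 = 13, valid modulo lcm(4, 9) = 36: x ≡ 13 (mod 36).
  Combine with x ≡ 2 (mod 7): since gcd(36, 7) = 1, we get a unique residue mod 252.
    Write x = 13 + 36·t and substitute into x ≡ 2 (mod 7): 36·t ≡ 2 − 13 = -11 (mod 7).
    Reduce coefficients mod 7: 1·t ≡ 3 (mod 7).
    So t ≡ 3 (mod 7).
    Then x = 13 + 36·3 = 121, valid modulo lcm(36, 7) = 252: x ≡ 121 (mod 252).
Verify: 121 mod 4 = 1 ✓, 121 mod 9 = 4 ✓, 121 mod 7 = 2 ✓.

x ≡ 121 (mod 252).


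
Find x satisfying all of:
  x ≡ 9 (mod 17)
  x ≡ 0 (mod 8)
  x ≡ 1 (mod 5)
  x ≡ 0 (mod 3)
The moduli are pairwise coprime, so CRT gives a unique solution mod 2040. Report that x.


Product of moduli M = 17 · 8 · 5 · 3 = 2040.
Merge one congruence at a time:
  Start: x ≡ 9 (mod 17).
  Combine with x ≡ 0 (mod 8); new modulus lcm = 136.
    Write x = 9 + 17·t and substitute into x ≡ 0 (mod 8): 17·t ≡ 0 − 9 = -9 (mod 8).
    Reduce coefficients mod 8: 1·t ≡ 7 (mod 8).
    So t ≡ 7 (mod 8).
    Then x = 9 + 17·7 = 128, valid modulo lcm(17, 8) = 136: x ≡ 128 (mod 136).
  Combine with x ≡ 1 (mod 5); new modulus lcm = 680.
    Write x = 128 + 136·t and substitute into x ≡ 1 (mod 5): 136·t ≡ 1 − 128 = -127 (mod 5).
    Reduce coefficients mod 5: 1·t ≡ 3 (mod 5).
    So t ≡ 3 (mod 5).
    Then x = 128 + 136·3 = 536, valid modulo lcm(136, 5) = 680: x ≡ 536 (mod 680).
  Combine with x ≡ 0 (mod 3); new modulus lcm = 2040.
    Write x = 536 + 680·t and substitute into x ≡ 0 (mod 3): 680·t ≡ 0 − 536 = -536 (mod 3).
    Reduce coefficients mod 3: 2·t ≡ 1 (mod 3).
    The inverse of 2 mod 3 is 2 (since 2·2 = 4 = 1·3 + 1), so t ≡ 2·1 = 2 ≡ 2 (mod 3).
    Then x = 536 + 680·2 = 1896, valid modulo lcm(680, 3) = 2040: x ≡ 1896 (mod 2040).
Verify against each original: 1896 mod 17 = 9, 1896 mod 8 = 0, 1896 mod 5 = 1, 1896 mod 3 = 0.

x ≡ 1896 (mod 2040).


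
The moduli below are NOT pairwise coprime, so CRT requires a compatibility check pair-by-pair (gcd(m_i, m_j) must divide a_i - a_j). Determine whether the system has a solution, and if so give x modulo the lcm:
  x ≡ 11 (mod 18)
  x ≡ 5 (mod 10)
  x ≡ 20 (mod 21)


Moduli 18, 10, 21 are not pairwise coprime, so CRT works modulo lcm(m_i) when all pairwise compatibility conditions hold.
Pairwise compatibility: gcd(m_i, m_j) must divide a_i - a_j for every pair.
Merge one congruence at a time:
  Start: x ≡ 11 (mod 18).
  Combine with x ≡ 5 (mod 10): gcd(18, 10) = 2; 5 - 11 = -6, which IS divisible by 2, so compatible.
    Write x = 11 + 18·t and substitute into x ≡ 5 (mod 10): 18·t ≡ 5 − 11 = -6 (mod 10).
    Divide the congruence (and modulus) by g = 2: 9·t ≡ -3 (mod 5).
    Reduce coefficients mod 5: 4·t ≡ 2 (mod 5).
    The inverse of 4 mod 5 is 4 (since 4·4 = 16 = 3·5 + 1), so t ≡ 4·2 = 8 ≡ 3 (mod 5).
    Then x = 11 + 18·3 = 65, valid modulo lcm(18, 10) = 90: x ≡ 65 (mod 90).
  Combine with x ≡ 20 (mod 21): gcd(90, 21) = 3; 20 - 65 = -45, which IS divisible by 3, so compatible.
    Write x = 65 + 90·t and substitute into x ≡ 20 (mod 21): 90·t ≡ 20 − 65 = -45 (mod 21).
    Divide the congruence (and modulus) by g = 3: 30·t ≡ -15 (mod 7).
    Reduce coefficients mod 7: 2·t ≡ 6 (mod 7).
    The inverse of 2 mod 7 is 4 (since 2·4 = 8 = 1·7 + 1), so t ≡ 4·6 = 24 ≡ 3 (mod 7).
    Then x = 65 + 90·3 = 335, valid modulo lcm(90, 21) = 630: x ≡ 335 (mod 630).
Verify: 335 mod 18 = 11, 335 mod 10 = 5, 335 mod 21 = 20.

x ≡ 335 (mod 630).


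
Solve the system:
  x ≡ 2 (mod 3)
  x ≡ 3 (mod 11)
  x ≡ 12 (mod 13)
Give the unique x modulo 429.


Moduli 3, 11, 13 are pairwise coprime; by CRT there is a unique solution modulo M = 3 · 11 · 13 = 429.
Solve pairwise, accumulating the modulus:
  Start with x ≡ 2 (mod 3).
  Combine with x ≡ 3 (mod 11): since gcd(3, 11) = 1, we get a unique residue mod 33.
    Write x = 2 + 3·t and substitute into x ≡ 3 (mod 11): 3·t ≡ 3 − 2 = 1 (mod 11).
    The inverse of 3 mod 11 is 4 (since 3·4 = 12 = 1·11 + 1), so t ≡ 4·1 = 4 ≡ 4 (mod 11).
    Then x = 2 + 3·4 = 14, valid modulo lcm(3, 11) = 33: x ≡ 14 (mod 33).
  Combine with x ≡ 12 (mod 13): since gcd(33, 13) = 1, we get a unique residue mod 429.
    Write x = 14 + 33·t and substitute into x ≡ 12 (mod 13): 33·t ≡ 12 − 14 = -2 (mod 13).
    Reduce coefficients mod 13: 7·t ≡ 11 (mod 13).
    The inverse of 7 mod 13 is 2 (since 7·2 = 14 = 1·13 + 1), so t ≡ 2·11 = 22 ≡ 9 (mod 13).
    Then x = 14 + 33·9 = 311, valid modulo lcm(33, 13) = 429: x ≡ 311 (mod 429).
Verify: 311 mod 3 = 2 ✓, 311 mod 11 = 3 ✓, 311 mod 13 = 12 ✓.

x ≡ 311 (mod 429).


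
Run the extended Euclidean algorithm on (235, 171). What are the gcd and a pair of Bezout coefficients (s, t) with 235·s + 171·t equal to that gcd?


Euclidean algorithm on (235, 171) — divide until remainder is 0:
  235 = 1 · 171 + 64
  171 = 2 · 64 + 43
  64 = 1 · 43 + 21
  43 = 2 · 21 + 1
  21 = 21 · 1 + 0
gcd(235, 171) = 1.
Track Bezout coefficients alongside the remainders: start with r₀ = 235 = a·1 + b·0 (s = 1, t = 0) and r₁ = 171 = a·0 + b·1 (s = 0, t = 1); each new remainder r_{k+1} = r_{k-1} − q_k·r_k inherits s_{k+1} = s_{k-1} − q_k·s_k, t_{k+1} = t_{k-1} − q_k·t_k, so r_k = a·s_k + b·t_k at every step:
  q = 1: r = 64, s = 1 − 1·0 = 1, t = 0 − 1·1 = -1  (check: 235·1 + 171·(-1) = 64)
  q = 2: r = 43, s = 0 − 2·1 = -2, t = 1 − 2·(-1) = 3  (check: 235·(-2) + 171·3 = 43)
  q = 1: r = 21, s = 1 − 1·(-2) = 3, t = -1 − 1·3 = -4  (check: 235·3 + 171·(-4) = 21)
  q = 2: r = 1, s = -2 − 2·3 = -8, t = 3 − 2·(-4) = 11  (check: 235·(-8) + 171·11 = 1)
The row with r = 1 (the gcd) gives the Bezout coefficients s = -8, t = 11.
Result: 235 · (-8) + 171 · (11) = 1.

gcd(235, 171) = 1; s = -8, t = 11 (check: 235·(-8) + 171·11 = 1).


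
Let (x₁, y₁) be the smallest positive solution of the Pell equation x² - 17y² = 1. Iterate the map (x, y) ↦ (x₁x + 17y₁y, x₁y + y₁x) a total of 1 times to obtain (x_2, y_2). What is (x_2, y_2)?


Step 1: Find the fundamental solution (x₁, y₁) of x² - 17y² = 1.
  Expand √17 as a continued fraction. a₀ = ⌊√17⌋ = 4; iterate m_{k+1} = d_k·a_k − m_k, d_{k+1} = (17 − m_{k+1}²)/d_k, a_{k+1} = ⌊(a₀ + m_{k+1})/d_{k+1}⌋ (starting m₀ = 0, d₀ = 1), with convergents p_k = a_k·p_{k-1} + p_{k-2}, q_k = a_k·q_{k-1} + q_{k-2} (p₋₁ = 1, q₋₁ = 0):
  k = 0: a₀ = 4; p₀/q₀ = 4/1; p₀² − 17·q₀² = 16 − 17 = -1.
  k = 1: m = 4, d = 1, a = ⌊(4 + 4)/1⌋ = 8; p/q = (8·4 + 1)/(8·1 + 0) = 33/8; p² − 17·q² = 1089 − 1088 = 1.
  The first convergent with p² − 17·q² = 1 gives the fundamental solution (x₁, y₁) = (33, 8).
Step 2: Apply the recurrence (x_{n+1}, y_{n+1}) = (x₁x_n + 17y₁y_n, x₁y_n + y₁x_n) repeatedly.
  From (x_1, y_1) = (33, 8): x_2 = 33·33 + 17·8·8 = 2177; y_2 = 33·8 + 8·33 = 528.
Step 3: Verify x_2² - 17·y_2² = 4739329 - 4739328 = 1 (should be 1). ✓

(x_1, y_1) = (33, 8); (x_2, y_2) = (2177, 528).


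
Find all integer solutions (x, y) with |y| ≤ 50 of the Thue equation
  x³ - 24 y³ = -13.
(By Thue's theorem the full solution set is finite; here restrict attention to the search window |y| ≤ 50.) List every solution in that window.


The equation is x³ - 24y³ = -13. For fixed y, x³ = 24·y³ − 13, so a solution requires the RHS to be a perfect cube.
Strategy: iterate y from -50 to 50, compute RHS = 24·y³ − 13, and check whether it is a (positive or negative) perfect cube.
Check small values of y:
  y = 0: RHS = -13 is not a perfect cube.
  y = 1: RHS = 11 is not a perfect cube.
  y = -1: RHS = -37 is not a perfect cube.
  y = 2: RHS = 179 is not a perfect cube.
  y = -2: RHS = -205 is not a perfect cube.
  y = 3: RHS = 635 is not a perfect cube.
  y = -3: RHS = -661 is not a perfect cube.
Continuing the search up to |y| = 50 finds no solutions either.
No (x, y) in the scanned range satisfies the equation.

No integer solutions with |y| ≤ 50.


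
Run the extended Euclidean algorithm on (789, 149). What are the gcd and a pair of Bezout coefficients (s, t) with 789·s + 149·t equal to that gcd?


Euclidean algorithm on (789, 149) — divide until remainder is 0:
  789 = 5 · 149 + 44
  149 = 3 · 44 + 17
  44 = 2 · 17 + 10
  17 = 1 · 10 + 7
  10 = 1 · 7 + 3
  7 = 2 · 3 + 1
  3 = 3 · 1 + 0
gcd(789, 149) = 1.
Track Bezout coefficients alongside the remainders: start with r₀ = 789 = a·1 + b·0 (s = 1, t = 0) and r₁ = 149 = a·0 + b·1 (s = 0, t = 1); each new remainder r_{k+1} = r_{k-1} − q_k·r_k inherits s_{k+1} = s_{k-1} − q_k·s_k, t_{k+1} = t_{k-1} − q_k·t_k, so r_k = a·s_k + b·t_k at every step:
  q = 5: r = 44, s = 1 − 5·0 = 1, t = 0 − 5·1 = -5  (check: 789·1 + 149·(-5) = 44)
  q = 3: r = 17, s = 0 − 3·1 = -3, t = 1 − 3·(-5) = 16  (check: 789·(-3) + 149·16 = 17)
  q = 2: r = 10, s = 1 − 2·(-3) = 7, t = -5 − 2·16 = -37  (check: 789·7 + 149·(-37) = 10)
  q = 1: r = 7, s = -3 − 1·7 = -10, t = 16 − 1·(-37) = 53  (check: 789·(-10) + 149·53 = 7)
  q = 1: r = 3, s = 7 − 1·(-10) = 17, t = -37 − 1·53 = -90  (check: 789·17 + 149·(-90) = 3)
  q = 2: r = 1, s = -10 − 2·17 = -44, t = 53 − 2·(-90) = 233  (check: 789·(-44) + 149·233 = 1)
The row with r = 1 (the gcd) gives the Bezout coefficients s = -44, t = 233.
Result: 789 · (-44) + 149 · (233) = 1.

gcd(789, 149) = 1; s = -44, t = 233 (check: 789·(-44) + 149·233 = 1).


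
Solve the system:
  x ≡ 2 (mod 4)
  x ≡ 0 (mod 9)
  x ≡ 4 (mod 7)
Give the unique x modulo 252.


Moduli 4, 9, 7 are pairwise coprime; by CRT there is a unique solution modulo M = 4 · 9 · 7 = 252.
Solve pairwise, accumulating the modulus:
  Start with x ≡ 2 (mod 4).
  Combine with x ≡ 0 (mod 9): since gcd(4, 9) = 1, we get a unique residue mod 36.
    Write x = 2 + 4·t and substitute into x ≡ 0 (mod 9): 4·t ≡ 0 − 2 = -2 (mod 9).
    Reduce coefficients mod 9: 4·t ≡ 7 (mod 9).
    The inverse of 4 mod 9 is 7 (since 4·7 = 28 = 3·9 + 1), so t ≡ 7·7 = 49 ≡ 4 (mod 9).
    Then x = 2 + 4·4 = 18, valid modulo lcm(4, 9) = 36: x ≡ 18 (mod 36).
  Combine with x ≡ 4 (mod 7): since gcd(36, 7) = 1, we get a unique residue mod 252.
    Write x = 18 + 36·t and substitute into x ≡ 4 (mod 7): 36·t ≡ 4 − 18 = -14 (mod 7).
    Reduce coefficients mod 7: 1·t ≡ 0 (mod 7).
    So t ≡ 0 (mod 7).
    Then x = 18 + 36·0 = 18, valid modulo lcm(36, 7) = 252: x ≡ 18 (mod 252).
Verify: 18 mod 4 = 2 ✓, 18 mod 9 = 0 ✓, 18 mod 7 = 4 ✓.

x ≡ 18 (mod 252).


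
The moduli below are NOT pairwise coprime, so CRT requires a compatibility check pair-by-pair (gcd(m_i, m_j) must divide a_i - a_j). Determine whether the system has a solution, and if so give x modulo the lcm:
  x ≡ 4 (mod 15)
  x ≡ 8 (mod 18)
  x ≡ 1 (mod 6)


Moduli 15, 18, 6 are not pairwise coprime, so CRT works modulo lcm(m_i) when all pairwise compatibility conditions hold.
Pairwise compatibility: gcd(m_i, m_j) must divide a_i - a_j for every pair.
Merge one congruence at a time:
  Start: x ≡ 4 (mod 15).
  Combine with x ≡ 8 (mod 18): gcd(15, 18) = 3, and 8 - 4 = 4 is NOT divisible by 3.
    ⇒ system is inconsistent (no integer solution).

No solution (the system is inconsistent).


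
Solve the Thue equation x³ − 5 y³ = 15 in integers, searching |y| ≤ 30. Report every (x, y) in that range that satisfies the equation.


The equation is x³ - 5y³ = 15. For fixed y, x³ = 5·y³ + 15, so a solution requires the RHS to be a perfect cube.
Strategy: iterate y from -30 to 30, compute RHS = 5·y³ + 15, and check whether it is a (positive or negative) perfect cube.
Check small values of y:
  y = 0: RHS = 15 is not a perfect cube.
  y = 1: RHS = 20 is not a perfect cube.
  y = -1: RHS = 10 is not a perfect cube.
  y = 2: RHS = 55 is not a perfect cube.
  y = -2: RHS = -25 is not a perfect cube.
  y = 3: RHS = 150 is not a perfect cube.
  y = -3: RHS = -120 is not a perfect cube.
Continuing the search up to |y| = 30 finds no solutions either.
No (x, y) in the scanned range satisfies the equation.

No integer solutions with |y| ≤ 30.


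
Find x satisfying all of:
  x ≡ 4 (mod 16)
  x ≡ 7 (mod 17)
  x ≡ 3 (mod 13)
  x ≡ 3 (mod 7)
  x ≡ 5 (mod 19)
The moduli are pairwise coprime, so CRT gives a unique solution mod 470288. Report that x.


Product of moduli M = 16 · 17 · 13 · 7 · 19 = 470288.
Merge one congruence at a time:
  Start: x ≡ 4 (mod 16).
  Combine with x ≡ 7 (mod 17); new modulus lcm = 272.
    Write x = 4 + 16·t and substitute into x ≡ 7 (mod 17): 16·t ≡ 7 − 4 = 3 (mod 17).
    The inverse of 16 mod 17 is 16 (since 16·16 = 256 = 15·17 + 1), so t ≡ 16·3 = 48 ≡ 14 (mod 17).
    Then x = 4 + 16·14 = 228, valid modulo lcm(16, 17) = 272: x ≡ 228 (mod 272).
  Combine with x ≡ 3 (mod 13); new modulus lcm = 3536.
    Write x = 228 + 272·t and substitute into x ≡ 3 (mod 13): 272·t ≡ 3 − 228 = -225 (mod 13).
    Reduce coefficients mod 13: 12·t ≡ 9 (mod 13).
    The inverse of 12 mod 13 is 12 (since 12·12 = 144 = 11·13 + 1), so t ≡ 12·9 = 108 ≡ 4 (mod 13).
    Then x = 228 + 272·4 = 1316, valid modulo lcm(272, 13) = 3536: x ≡ 1316 (mod 3536).
  Combine with x ≡ 3 (mod 7); new modulus lcm = 24752.
    Write x = 1316 + 3536·t and substitute into x ≡ 3 (mod 7): 3536·t ≡ 3 − 1316 = -1313 (mod 7).
    Reduce coefficients mod 7: 1·t ≡ 3 (mod 7).
    So t ≡ 3 (mod 7).
    Then x = 1316 + 3536·3 = 11924, valid modulo lcm(3536, 7) = 24752: x ≡ 11924 (mod 24752).
  Combine with x ≡ 5 (mod 19); new modulus lcm = 470288.
    Write x = 11924 + 24752·t and substitute into x ≡ 5 (mod 19): 24752·t ≡ 5 − 11924 = -11919 (mod 19).
    Reduce coefficients mod 19: 14·t ≡ 13 (mod 19).
    The inverse of 14 mod 19 is 15 (since 14·15 = 210 = 11·19 + 1), so t ≡ 15·13 = 195 ≡ 5 (mod 19).
    Then x = 11924 + 24752·5 = 135684, valid modulo lcm(24752, 19) = 470288: x ≡ 135684 (mod 470288).
Verify against each original: 135684 mod 16 = 4, 135684 mod 17 = 7, 135684 mod 13 = 3, 135684 mod 7 = 3, 135684 mod 19 = 5.

x ≡ 135684 (mod 470288).


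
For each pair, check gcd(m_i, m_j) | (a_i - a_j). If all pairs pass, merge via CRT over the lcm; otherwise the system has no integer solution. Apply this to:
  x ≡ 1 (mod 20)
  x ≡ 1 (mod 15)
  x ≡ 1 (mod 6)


Moduli 20, 15, 6 are not pairwise coprime, so CRT works modulo lcm(m_i) when all pairwise compatibility conditions hold.
Pairwise compatibility: gcd(m_i, m_j) must divide a_i - a_j for every pair.
Merge one congruence at a time:
  Start: x ≡ 1 (mod 20).
  Combine with x ≡ 1 (mod 15): gcd(20, 15) = 5; 1 - 1 = 0, which IS divisible by 5, so compatible.
    Write x = 1 + 20·t and substitute into x ≡ 1 (mod 15): 20·t ≡ 1 − 1 = 0 (mod 15).
    Divide the congruence (and modulus) by g = 5: 4·t ≡ 0 (mod 3).
    Reduce coefficients mod 3: 1·t ≡ 0 (mod 3).
    So t ≡ 0 (mod 3).
    Then x = 1 + 20·0 = 1, valid modulo lcm(20, 15) = 60: x ≡ 1 (mod 60).
  Combine with x ≡ 1 (mod 6): gcd(60, 6) = 6; 1 - 1 = 0, which IS divisible by 6, so compatible.
    Write x = 1 + 60·t and substitute into x ≡ 1 (mod 6): 60·t ≡ 1 − 1 = 0 (mod 6).
    Divide the congruence (and modulus) by g = 6: 10·t ≡ 0 (mod 1).
    Modulo 1 every t works; take t = 0.
    Then x = 1 + 60·0 = 1, valid modulo lcm(60, 6) = 60: x ≡ 1 (mod 60).
Verify: 1 mod 20 = 1, 1 mod 15 = 1, 1 mod 6 = 1.

x ≡ 1 (mod 60).


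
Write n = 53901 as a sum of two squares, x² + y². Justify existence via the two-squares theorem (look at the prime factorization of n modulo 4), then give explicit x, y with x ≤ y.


Step 1: Factor n = 53901 = 3^2 · 53 · 113.
Step 2: Check the mod-4 condition on each prime factor: 3 ≡ 3 (mod 4), exponent 2 (must be even); 53 ≡ 1 (mod 4), exponent 1; 113 ≡ 1 (mod 4), exponent 1.
All primes ≡ 3 (mod 4) appear to even exponent (or don't appear), so by the two-squares theorem n IS expressible as a sum of two squares.
Step 3: Build a representation. Group n = k² · m with k = 3 and m = 53 · 113 = 5989 (a product of primes ≡ 1 (mod 4)); a representation of m scales to one of n via (k·x)² + (k·y)² = k²(x² + y²). Each prime p ≡ 1 (mod 4) is itself a sum of two squares; find a² by testing p − a² for a perfect square:
  53: 53 − 1² = 52, 53 − 2² = 49 = 7² ⇒ 53 = 2² + 7².
  113: 113 − 1² = 112, 113 − 2² = 109, 113 − 3² = 104, 113 − 4² = 97, 113 − 5² = 88, 113 − 6² = 77, 113 − 7² = 64 = 8² ⇒ 113 = 7² + 8².
  Combine using the Brahmagupta–Fibonacci identity (a² + b²)(c² + d²) = (ac − bd)² + (ad + bc)² = (ac + bd)² + (ad − bc)²:
  53 · 113 = 5989: from (2² + 7²)(7² + 8²), take (2·7 − 7·8, 2·8 + 7·7) = (14 − 56, 16 + 49) = (-42, 65); dropping signs (only squares matter) gives (42, 65); check 42² + 65² = 1764 + 4225 = 5989 ✓.
  Scale by k = 3: (3·42, 3·65) = (126, 195).
Step 4: Order so x ≤ y and verify: 126² + 195² = 15876 + 38025 = 53901 = n. ✓

n = 53901 = 126² + 195² (one valid representation with x ≤ y).


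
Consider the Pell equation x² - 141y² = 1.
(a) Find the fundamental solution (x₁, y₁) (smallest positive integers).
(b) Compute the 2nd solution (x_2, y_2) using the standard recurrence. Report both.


Step 1: Find the fundamental solution (x₁, y₁) of x² - 141y² = 1.
  Expand √141 as a continued fraction. a₀ = ⌊√141⌋ = 11; iterate m_{k+1} = d_k·a_k − m_k, d_{k+1} = (141 − m_{k+1}²)/d_k, a_{k+1} = ⌊(a₀ + m_{k+1})/d_{k+1}⌋ (starting m₀ = 0, d₀ = 1), with convergents p_k = a_k·p_{k-1} + p_{k-2}, q_k = a_k·q_{k-1} + q_{k-2} (p₋₁ = 1, q₋₁ = 0):
  k = 0: a₀ = 11; p₀/q₀ = 11/1; p₀² − 141·q₀² = 121 − 141 = -20.
  k = 1: m = 11, d = 20, a = ⌊(11 + 11)/20⌋ = 1; p/q = (1·11 + 1)/(1·1 + 0) = 12/1; p² − 141·q² = 144 − 141 = 3.
  k = 2: m = 9, d = 3, a = ⌊(11 + 9)/3⌋ = 6; p/q = (6·12 + 11)/(6·1 + 1) = 83/7; p² − 141·q² = 6889 − 6909 = -20.
  k = 3: m = 9, d = 20, a = ⌊(11 + 9)/20⌋ = 1; p/q = (1·83 + 12)/(1·7 + 1) = 95/8; p² − 141·q² = 9025 − 9024 = 1.
  The first convergent with p² − 141·q² = 1 gives the fundamental solution (x₁, y₁) = (95, 8).
Step 2: Apply the recurrence (x_{n+1}, y_{n+1}) = (x₁x_n + 141y₁y_n, x₁y_n + y₁x_n) repeatedly.
  From (x_1, y_1) = (95, 8): x_2 = 95·95 + 141·8·8 = 18049; y_2 = 95·8 + 8·95 = 1520.
Step 3: Verify x_2² - 141·y_2² = 325766401 - 325766400 = 1 (should be 1). ✓

(x_1, y_1) = (95, 8); (x_2, y_2) = (18049, 1520).


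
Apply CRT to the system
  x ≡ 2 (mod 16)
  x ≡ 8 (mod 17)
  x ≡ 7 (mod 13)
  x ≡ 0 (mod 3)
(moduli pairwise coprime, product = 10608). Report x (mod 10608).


Product of moduli M = 16 · 17 · 13 · 3 = 10608.
Merge one congruence at a time:
  Start: x ≡ 2 (mod 16).
  Combine with x ≡ 8 (mod 17); new modulus lcm = 272.
    Write x = 2 + 16·t and substitute into x ≡ 8 (mod 17): 16·t ≡ 8 − 2 = 6 (mod 17).
    The inverse of 16 mod 17 is 16 (since 16·16 = 256 = 15·17 + 1), so t ≡ 16·6 = 96 ≡ 11 (mod 17).
    Then x = 2 + 16·11 = 178, valid modulo lcm(16, 17) = 272: x ≡ 178 (mod 272).
  Combine with x ≡ 7 (mod 13); new modulus lcm = 3536.
    Write x = 178 + 272·t and substitute into x ≡ 7 (mod 13): 272·t ≡ 7 − 178 = -171 (mod 13).
    Reduce coefficients mod 13: 12·t ≡ 11 (mod 13).
    The inverse of 12 mod 13 is 12 (since 12·12 = 144 = 11·13 + 1), so t ≡ 12·11 = 132 ≡ 2 (mod 13).
    Then x = 178 + 272·2 = 722, valid modulo lcm(272, 13) = 3536: x ≡ 722 (mod 3536).
  Combine with x ≡ 0 (mod 3); new modulus lcm = 10608.
    Write x = 722 + 3536·t and substitute into x ≡ 0 (mod 3): 3536·t ≡ 0 − 722 = -722 (mod 3).
    Reduce coefficients mod 3: 2·t ≡ 1 (mod 3).
    The inverse of 2 mod 3 is 2 (since 2·2 = 4 = 1·3 + 1), so t ≡ 2·1 = 2 ≡ 2 (mod 3).
    Then x = 722 + 3536·2 = 7794, valid modulo lcm(3536, 3) = 10608: x ≡ 7794 (mod 10608).
Verify against each original: 7794 mod 16 = 2, 7794 mod 17 = 8, 7794 mod 13 = 7, 7794 mod 3 = 0.

x ≡ 7794 (mod 10608).


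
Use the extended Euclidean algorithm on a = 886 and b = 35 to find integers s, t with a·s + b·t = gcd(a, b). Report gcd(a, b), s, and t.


Euclidean algorithm on (886, 35) — divide until remainder is 0:
  886 = 25 · 35 + 11
  35 = 3 · 11 + 2
  11 = 5 · 2 + 1
  2 = 2 · 1 + 0
gcd(886, 35) = 1.
Track Bezout coefficients alongside the remainders: start with r₀ = 886 = a·1 + b·0 (s = 1, t = 0) and r₁ = 35 = a·0 + b·1 (s = 0, t = 1); each new remainder r_{k+1} = r_{k-1} − q_k·r_k inherits s_{k+1} = s_{k-1} − q_k·s_k, t_{k+1} = t_{k-1} − q_k·t_k, so r_k = a·s_k + b·t_k at every step:
  q = 25: r = 11, s = 1 − 25·0 = 1, t = 0 − 25·1 = -25  (check: 886·1 + 35·(-25) = 11)
  q = 3: r = 2, s = 0 − 3·1 = -3, t = 1 − 3·(-25) = 76  (check: 886·(-3) + 35·76 = 2)
  q = 5: r = 1, s = 1 − 5·(-3) = 16, t = -25 − 5·76 = -405  (check: 886·16 + 35·(-405) = 1)
The row with r = 1 (the gcd) gives the Bezout coefficients s = 16, t = -405.
Result: 886 · (16) + 35 · (-405) = 1.

gcd(886, 35) = 1; s = 16, t = -405 (check: 886·16 + 35·(-405) = 1).


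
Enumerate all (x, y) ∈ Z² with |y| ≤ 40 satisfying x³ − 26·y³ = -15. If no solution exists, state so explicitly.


The equation is x³ - 26y³ = -15. For fixed y, x³ = 26·y³ − 15, so a solution requires the RHS to be a perfect cube.
Strategy: iterate y from -40 to 40, compute RHS = 26·y³ − 15, and check whether it is a (positive or negative) perfect cube.
Check small values of y:
  y = 0: RHS = -15 is not a perfect cube.
  y = 1: RHS = 11 is not a perfect cube.
  y = -1: RHS = -41 is not a perfect cube.
  y = 2: RHS = 193 is not a perfect cube.
  y = -2: RHS = -223 is not a perfect cube.
  y = 3: RHS = 687 is not a perfect cube.
  y = -3: RHS = -717 is not a perfect cube.
Continuing the search up to |y| = 40 finds no solutions either.
No (x, y) in the scanned range satisfies the equation.

No integer solutions with |y| ≤ 40.


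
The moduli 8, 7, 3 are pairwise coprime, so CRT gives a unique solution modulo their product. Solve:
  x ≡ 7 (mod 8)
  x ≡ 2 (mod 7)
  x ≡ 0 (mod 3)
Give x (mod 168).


Moduli 8, 7, 3 are pairwise coprime; by CRT there is a unique solution modulo M = 8 · 7 · 3 = 168.
Solve pairwise, accumulating the modulus:
  Start with x ≡ 7 (mod 8).
  Combine with x ≡ 2 (mod 7): since gcd(8, 7) = 1, we get a unique residue mod 56.
    Write x = 7 + 8·t and substitute into x ≡ 2 (mod 7): 8·t ≡ 2 − 7 = -5 (mod 7).
    Reduce coefficients mod 7: 1·t ≡ 2 (mod 7).
    So t ≡ 2 (mod 7).
    Then x = 7 + 8·2 = 23, valid modulo lcm(8, 7) = 56: x ≡ 23 (mod 56).
  Combine with x ≡ 0 (mod 3): since gcd(56, 3) = 1, we get a unique residue mod 168.
    Write x = 23 + 56·t and substitute into x ≡ 0 (mod 3): 56·t ≡ 0 − 23 = -23 (mod 3).
    Reduce coefficients mod 3: 2·t ≡ 1 (mod 3).
    The inverse of 2 mod 3 is 2 (since 2·2 = 4 = 1·3 + 1), so t ≡ 2·1 = 2 ≡ 2 (mod 3).
    Then x = 23 + 56·2 = 135, valid modulo lcm(56, 3) = 168: x ≡ 135 (mod 168).
Verify: 135 mod 8 = 7 ✓, 135 mod 7 = 2 ✓, 135 mod 3 = 0 ✓.

x ≡ 135 (mod 168).
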